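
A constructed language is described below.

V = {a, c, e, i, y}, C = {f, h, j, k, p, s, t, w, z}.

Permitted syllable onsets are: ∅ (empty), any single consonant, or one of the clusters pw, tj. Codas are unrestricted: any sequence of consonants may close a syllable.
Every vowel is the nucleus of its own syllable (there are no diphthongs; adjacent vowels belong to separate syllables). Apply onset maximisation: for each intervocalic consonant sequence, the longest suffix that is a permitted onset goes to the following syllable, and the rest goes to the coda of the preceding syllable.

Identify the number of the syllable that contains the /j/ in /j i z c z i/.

1

Vowels present: i, c, i; each is a nucleus, giving 3 syllables.
/i…c/ gap (V1→V2): /z/ is a single consonant, so it becomes the next onset.
/c…i/ gap (V2→V3): /z/ is a single consonant, so it becomes the next onset.
So the parse is ji.zc.zi.
The /j/ is in the onset of syllable 1 (/ji/).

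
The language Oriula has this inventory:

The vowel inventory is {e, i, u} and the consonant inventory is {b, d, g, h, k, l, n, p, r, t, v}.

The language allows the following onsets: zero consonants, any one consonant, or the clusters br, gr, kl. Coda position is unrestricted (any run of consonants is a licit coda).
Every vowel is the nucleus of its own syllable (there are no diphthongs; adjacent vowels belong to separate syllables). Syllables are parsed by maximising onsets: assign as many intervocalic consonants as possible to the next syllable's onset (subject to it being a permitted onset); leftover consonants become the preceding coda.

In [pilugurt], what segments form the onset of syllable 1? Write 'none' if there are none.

p

Vowels present: i, u, u; each is a nucleus, giving 3 syllables.
σ1/σ2 boundary: /l/ is a single consonant, so it becomes the next onset.
σ2/σ3 boundary: /g/ is a single consonant, so it becomes the next onset.
Result: pi.lu.gurt.
Syllable 1 is /pi/: onset /p/, nucleus /i/, coda ∅.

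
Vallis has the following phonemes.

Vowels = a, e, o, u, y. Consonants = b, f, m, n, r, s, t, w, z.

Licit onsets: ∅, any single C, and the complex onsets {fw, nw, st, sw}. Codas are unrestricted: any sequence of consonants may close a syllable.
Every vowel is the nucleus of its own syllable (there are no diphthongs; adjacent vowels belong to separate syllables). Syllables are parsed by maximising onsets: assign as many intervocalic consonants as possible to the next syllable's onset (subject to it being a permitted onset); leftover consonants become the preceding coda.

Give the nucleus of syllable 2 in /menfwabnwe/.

a

Vowels present: e, a, e; each is a nucleus, giving 3 syllables.
The second nucleus (vowel 2 from the left) is /a/.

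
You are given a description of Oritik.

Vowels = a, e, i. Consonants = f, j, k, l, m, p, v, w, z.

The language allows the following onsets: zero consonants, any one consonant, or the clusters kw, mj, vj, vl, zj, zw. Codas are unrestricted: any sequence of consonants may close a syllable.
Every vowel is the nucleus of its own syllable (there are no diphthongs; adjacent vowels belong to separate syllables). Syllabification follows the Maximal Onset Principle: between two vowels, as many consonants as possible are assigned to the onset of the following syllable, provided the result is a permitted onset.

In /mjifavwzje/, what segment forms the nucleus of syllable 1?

Vowels present: i, a, e; each is a nucleus, giving 3 syllables.
The first nucleus (vowel 1 from the left) is /i/.

i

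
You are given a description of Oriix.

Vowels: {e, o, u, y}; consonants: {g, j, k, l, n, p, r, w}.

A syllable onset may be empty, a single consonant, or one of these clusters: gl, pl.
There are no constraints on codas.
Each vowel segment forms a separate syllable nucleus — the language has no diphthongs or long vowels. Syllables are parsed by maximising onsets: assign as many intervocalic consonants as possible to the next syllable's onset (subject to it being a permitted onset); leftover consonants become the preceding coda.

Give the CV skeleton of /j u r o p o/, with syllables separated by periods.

CV.CV.CV

The vowels are u, o, o — 3 nuclei, so 3 syllables.
σ1/σ2 boundary: /r/ is a single consonant, so it becomes the next onset.
σ2/σ3 boundary: /p/ → onset of the next syllable (single consonants are always licit onsets).
Putting it together: ju.ro.po.
Mapping each syllable to C/V: /ju/ → CV, /ro/ → CV, /po/ → CV.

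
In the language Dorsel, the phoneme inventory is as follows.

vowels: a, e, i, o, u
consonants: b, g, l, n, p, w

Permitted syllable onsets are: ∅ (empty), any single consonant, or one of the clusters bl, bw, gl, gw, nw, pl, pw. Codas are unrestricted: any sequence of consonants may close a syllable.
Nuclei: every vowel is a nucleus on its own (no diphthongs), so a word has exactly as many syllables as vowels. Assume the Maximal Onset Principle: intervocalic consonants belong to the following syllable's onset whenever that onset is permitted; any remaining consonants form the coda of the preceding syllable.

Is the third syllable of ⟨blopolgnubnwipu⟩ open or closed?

Nuclei (vowels): o, o, u, i, u → 5 syllables.
σ1/σ2 boundary: just /p/ — single C goes to the following onset.
σ2/σ3 boundary: /lgn/; trying suffixes from longest down, /n/ is the first permitted one, so coda /lg/ | onset /n/.
σ3/σ4 boundary: /bnw/ splits as /b/ + /nw/ (/nw/ is the longest suffix that is a licit onset).
σ4/σ5 boundary: just /p/ — single C goes to the following onset.
Result: blo.polg.nub.nwi.pu.
Syllable 3 is /nub/ with coda /b/, so it is closed.

closed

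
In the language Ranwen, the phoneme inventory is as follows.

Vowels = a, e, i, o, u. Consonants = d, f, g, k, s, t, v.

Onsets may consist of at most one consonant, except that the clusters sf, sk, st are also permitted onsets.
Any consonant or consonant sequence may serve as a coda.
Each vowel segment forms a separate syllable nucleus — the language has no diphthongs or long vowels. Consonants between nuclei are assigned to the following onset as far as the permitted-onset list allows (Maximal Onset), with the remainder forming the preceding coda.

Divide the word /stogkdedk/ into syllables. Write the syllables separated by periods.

The vowels are o, e — 2 nuclei, so 2 syllables.
V1 /o/ – V2 /e/: /gkd/ splits as /gk/ + /d/ (/d/ is the longest suffix that is a licit onset).

stogk.dedk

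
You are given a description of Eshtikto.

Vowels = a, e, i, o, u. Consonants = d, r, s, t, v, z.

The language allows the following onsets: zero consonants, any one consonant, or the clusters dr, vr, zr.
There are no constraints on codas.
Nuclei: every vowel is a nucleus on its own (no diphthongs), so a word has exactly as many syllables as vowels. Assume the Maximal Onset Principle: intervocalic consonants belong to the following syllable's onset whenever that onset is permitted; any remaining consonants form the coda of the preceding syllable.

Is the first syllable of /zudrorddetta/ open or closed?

Vowels present: u, o, e, a; each is a nucleus, giving 4 syllables.
V1 /u/ – V2 /o/: /dr/ — entire cluster is a permitted onset → onset /dr/, coda ∅.
V2 /o/ – V3 /e/: /rdd/; trying suffixes from longest down, /d/ is the first permitted one, so coda /rd/ | onset /d/.
V3 /e/ – V4 /a/: /tt/ splits as /t/ + /t/ (/t/ is the longest suffix that is a licit onset).
Syllabification: zu.drord.det.ta.
Syllable 1 is /zu/; it ends in its nucleus with no coda, so it is open.

open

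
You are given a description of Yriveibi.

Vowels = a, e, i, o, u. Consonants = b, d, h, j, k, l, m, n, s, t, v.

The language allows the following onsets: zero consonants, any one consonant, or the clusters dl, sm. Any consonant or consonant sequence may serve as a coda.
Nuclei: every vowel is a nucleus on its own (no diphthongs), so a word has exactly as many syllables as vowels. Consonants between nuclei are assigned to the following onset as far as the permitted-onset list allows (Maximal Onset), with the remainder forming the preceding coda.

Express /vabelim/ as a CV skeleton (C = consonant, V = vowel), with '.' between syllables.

The vowels are a, e, i — 3 nuclei, so 3 syllables.
/a…e/ gap (V1→V2): just /b/ — single C goes to the following onset.
/e…i/ gap (V2→V3): just /l/ — single C goes to the following onset.
Result: va.be.lim.
Mapping each syllable to C/V: /va/ → CV, /be/ → CV, /lim/ → CVC.

CV.CV.CVC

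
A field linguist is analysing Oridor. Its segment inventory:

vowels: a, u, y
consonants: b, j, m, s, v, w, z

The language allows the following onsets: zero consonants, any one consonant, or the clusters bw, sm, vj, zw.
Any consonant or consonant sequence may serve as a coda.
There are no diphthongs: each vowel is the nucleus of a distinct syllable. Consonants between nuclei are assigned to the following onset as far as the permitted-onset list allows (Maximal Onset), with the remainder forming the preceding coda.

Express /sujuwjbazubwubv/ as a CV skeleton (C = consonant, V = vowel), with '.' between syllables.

Vowels present: u, u, a, u, u; each is a nucleus, giving 5 syllables.
Between /u/ (V1) and /u/ (V2): /j/ is a single consonant, so it becomes the next onset.
Between /u/ (V2) and /a/ (V3): /wjb/ splits as /wj/ + /b/ (/b/ is the longest suffix that is a licit onset).
Between /a/ (V3) and /u/ (V4): just /z/ — single C goes to the following onset.
Between /u/ (V4) and /u/ (V5): cluster /bw/ — /bw/ is itself a permitted onset, so the whole cluster goes right; preceding coda = ∅.
Putting it together: su.juwj.ba.zu.bwubv.
Mapping each syllable to C/V: /su/ → CV, /juwj/ → CVCC, /ba/ → CV, /zu/ → CV, /bwubv/ → CCVCC.

CV.CVCC.CV.CV.CCVCC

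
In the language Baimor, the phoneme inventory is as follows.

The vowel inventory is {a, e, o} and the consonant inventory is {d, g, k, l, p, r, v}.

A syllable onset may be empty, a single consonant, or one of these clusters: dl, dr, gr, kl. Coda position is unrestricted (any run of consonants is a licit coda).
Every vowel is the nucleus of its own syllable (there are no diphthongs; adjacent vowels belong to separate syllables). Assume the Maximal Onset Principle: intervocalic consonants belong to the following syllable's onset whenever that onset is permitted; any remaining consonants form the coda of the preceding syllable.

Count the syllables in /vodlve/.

2

Vowels present: o, e; each is a nucleus, giving 2 syllables.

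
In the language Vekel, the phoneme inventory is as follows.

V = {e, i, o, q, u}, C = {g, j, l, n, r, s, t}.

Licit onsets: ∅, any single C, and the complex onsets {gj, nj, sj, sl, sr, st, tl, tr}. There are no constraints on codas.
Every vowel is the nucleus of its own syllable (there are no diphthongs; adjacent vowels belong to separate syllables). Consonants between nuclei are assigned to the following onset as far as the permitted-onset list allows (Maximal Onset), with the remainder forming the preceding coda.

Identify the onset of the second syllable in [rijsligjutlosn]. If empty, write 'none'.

sl

Nuclei (vowels): i, i, u, o → 4 syllables.
σ1/σ2 boundary: /jsl/ — longest licit onset from the right is /sl/, leaving /j/ as coda.
σ2/σ3 boundary: /gj/ — entire cluster is a permitted onset → onset /gj/, coda ∅.
σ3/σ4 boundary: cluster /tl/ — /tl/ is itself a permitted onset, so the whole cluster goes right; preceding coda = ∅.
Result: rij.sli.gju.tlosn.
Syllable 2 is /sli/: onset /sl/, nucleus /i/, coda ∅.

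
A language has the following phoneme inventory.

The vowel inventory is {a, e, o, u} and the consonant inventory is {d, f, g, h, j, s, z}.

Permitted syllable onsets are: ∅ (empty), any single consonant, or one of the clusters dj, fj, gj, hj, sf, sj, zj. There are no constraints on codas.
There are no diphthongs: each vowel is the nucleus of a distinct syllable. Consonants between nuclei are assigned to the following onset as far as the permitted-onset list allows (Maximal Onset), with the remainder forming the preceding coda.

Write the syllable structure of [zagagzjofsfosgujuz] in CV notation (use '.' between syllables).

Vowels present: a, a, o, o, u, u; each is a nucleus, giving 6 syllables.
/a…a/ gap (V1→V2): /g/ is a single consonant, so it becomes the next onset.
/a…o/ gap (V2→V3): cluster /gzj/ — the longest permitted-onset suffix is /zj/; onset = /zj/, preceding coda = /g/.
/o…o/ gap (V3→V4): /fsf/ — longest licit onset from the right is /sf/, leaving /f/ as coda.
/o…u/ gap (V4→V5): cluster /sg/ — the longest permitted-onset suffix is /g/; onset = /g/, preceding coda = /s/.
/u…u/ gap (V5→V6): /j/ is a single consonant, so it becomes the next onset.
Syllabification: za.gag.zjof.sfos.gu.juz.
Mapping each syllable to C/V: /za/ → CV, /gag/ → CVC, /zjof/ → CCVC, /sfos/ → CCVC, /gu/ → CV, /juz/ → CVC.

CV.CVC.CCVC.CCVC.CV.CVC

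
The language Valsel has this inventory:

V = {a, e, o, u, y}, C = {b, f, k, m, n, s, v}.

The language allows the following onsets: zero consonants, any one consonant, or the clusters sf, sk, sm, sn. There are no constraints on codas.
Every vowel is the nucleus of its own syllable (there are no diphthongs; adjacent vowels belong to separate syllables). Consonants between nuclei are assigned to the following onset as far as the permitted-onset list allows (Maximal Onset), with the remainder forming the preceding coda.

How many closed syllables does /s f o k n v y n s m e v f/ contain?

3

Vowels present: o, y, e; each is a nucleus, giving 3 syllables.
σ1/σ2 boundary: cluster /knv/ — the longest permitted-onset suffix is /v/; onset = /v/, preceding coda = /kn/.
σ2/σ3 boundary: cluster /nsm/ — the longest permitted-onset suffix is /sm/; onset = /sm/, preceding coda = /n/.
Syllabification: sfokn.vyn.smevf.
Classifying each syllable: /sfokn/ (closed), /vyn/ (closed), /smevf/ (closed).
Closed syllables: 3.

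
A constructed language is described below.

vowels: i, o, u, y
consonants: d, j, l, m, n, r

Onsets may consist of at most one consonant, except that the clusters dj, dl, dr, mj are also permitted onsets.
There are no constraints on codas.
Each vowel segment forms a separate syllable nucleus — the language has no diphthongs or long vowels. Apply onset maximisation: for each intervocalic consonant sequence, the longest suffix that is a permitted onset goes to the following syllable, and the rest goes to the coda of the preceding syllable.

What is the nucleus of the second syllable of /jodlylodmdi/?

y

Nuclei (vowels): o, y, o, i → 4 syllables.
The second nucleus (vowel 2 from the left) is /y/.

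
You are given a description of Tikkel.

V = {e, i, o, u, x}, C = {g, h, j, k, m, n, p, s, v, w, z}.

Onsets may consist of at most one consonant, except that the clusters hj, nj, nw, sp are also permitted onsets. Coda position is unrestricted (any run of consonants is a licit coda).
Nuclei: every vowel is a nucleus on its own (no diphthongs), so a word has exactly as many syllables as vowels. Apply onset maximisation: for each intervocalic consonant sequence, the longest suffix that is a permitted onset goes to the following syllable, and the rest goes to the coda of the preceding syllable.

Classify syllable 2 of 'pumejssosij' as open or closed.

Vowels present: u, e, o, i; each is a nucleus, giving 4 syllables.
/u…e/ gap (V1→V2): just /m/ — single C goes to the following onset.
/e…o/ gap (V2→V3): /jss/ splits as /js/ + /s/ (/s/ is the longest suffix that is a licit onset).
/o…i/ gap (V3→V4): /s/ is a single consonant, so it becomes the next onset.
Syllabification: pu.mejs.so.sij.
Syllable 2 is /mejs/ with coda /js/, so it is closed.

closed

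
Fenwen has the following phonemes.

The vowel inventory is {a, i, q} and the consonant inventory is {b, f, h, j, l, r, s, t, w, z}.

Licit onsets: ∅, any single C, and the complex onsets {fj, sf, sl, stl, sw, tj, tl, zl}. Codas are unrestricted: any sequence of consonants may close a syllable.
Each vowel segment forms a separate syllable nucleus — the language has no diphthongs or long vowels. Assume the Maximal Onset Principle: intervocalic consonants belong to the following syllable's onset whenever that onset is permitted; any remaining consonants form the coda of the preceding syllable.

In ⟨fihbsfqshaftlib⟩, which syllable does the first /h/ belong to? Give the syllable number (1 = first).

The vowels are i, q, a, i — 4 nuclei, so 4 syllables.
σ1/σ2 boundary: /hbsf/; trying suffixes from longest down, /sf/ is the first permitted one, so coda /hb/ | onset /sf/.
σ2/σ3 boundary: /sh/; trying suffixes from longest down, /h/ is the first permitted one, so coda /s/ | onset /h/.
σ3/σ4 boundary: /ftl/; trying suffixes from longest down, /tl/ is the first permitted one, so coda /f/ | onset /tl/.
Putting it together: fihb.sfqs.haf.tlib.
The first /h/ is in the coda of syllable 1 (/fihb/).

1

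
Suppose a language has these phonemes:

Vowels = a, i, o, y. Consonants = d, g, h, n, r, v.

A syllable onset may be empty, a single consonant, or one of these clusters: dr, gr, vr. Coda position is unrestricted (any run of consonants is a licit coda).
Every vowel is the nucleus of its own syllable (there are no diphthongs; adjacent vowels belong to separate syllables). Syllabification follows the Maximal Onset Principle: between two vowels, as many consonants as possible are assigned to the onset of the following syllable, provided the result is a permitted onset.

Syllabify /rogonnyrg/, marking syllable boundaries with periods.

Vowels present: o, o, y; each is a nucleus, giving 3 syllables.
Between /o/ (V1) and /o/ (V2): /g/ is a single consonant, so it becomes the next onset.
Between /o/ (V2) and /y/ (V3): /nn/; trying suffixes from longest down, /n/ is the first permitted one, so coda /n/ | onset /n/.

ro.gon.nyrg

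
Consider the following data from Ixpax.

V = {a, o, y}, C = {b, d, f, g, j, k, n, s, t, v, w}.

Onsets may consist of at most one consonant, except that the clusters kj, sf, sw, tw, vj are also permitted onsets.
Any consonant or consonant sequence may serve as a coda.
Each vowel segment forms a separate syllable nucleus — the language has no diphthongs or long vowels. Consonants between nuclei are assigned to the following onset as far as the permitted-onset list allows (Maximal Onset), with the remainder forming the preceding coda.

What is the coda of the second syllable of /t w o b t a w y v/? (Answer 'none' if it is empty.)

Vowels present: o, a, y; each is a nucleus, giving 3 syllables.
V1 /o/ – V2 /a/: /bt/; trying suffixes from longest down, /t/ is the first permitted one, so coda /b/ | onset /t/.
V2 /a/ – V3 /y/: /w/ → onset of the next syllable (single consonants are always licit onsets).
Putting it together: twob.ta.wyv.
Syllable 2 is /ta/: onset /t/, nucleus /a/, coda ∅.

none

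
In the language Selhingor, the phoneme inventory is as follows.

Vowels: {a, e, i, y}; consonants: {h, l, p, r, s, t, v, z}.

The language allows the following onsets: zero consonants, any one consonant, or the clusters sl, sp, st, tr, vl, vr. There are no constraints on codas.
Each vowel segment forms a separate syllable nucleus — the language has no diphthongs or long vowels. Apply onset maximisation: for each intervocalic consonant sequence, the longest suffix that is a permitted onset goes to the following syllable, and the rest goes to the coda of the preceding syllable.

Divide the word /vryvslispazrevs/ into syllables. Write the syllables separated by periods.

vryv.sli.spaz.revs

Nuclei (vowels): y, i, a, e → 4 syllables.
σ1/σ2 boundary: cluster /vsl/ — the longest permitted-onset suffix is /sl/; onset = /sl/, preceding coda = /v/.
σ2/σ3 boundary: /sp/ is a licit onset in full, so it all attaches to the next syllable.
σ3/σ4 boundary: /zr/ — longest licit onset from the right is /r/, leaving /z/ as coda.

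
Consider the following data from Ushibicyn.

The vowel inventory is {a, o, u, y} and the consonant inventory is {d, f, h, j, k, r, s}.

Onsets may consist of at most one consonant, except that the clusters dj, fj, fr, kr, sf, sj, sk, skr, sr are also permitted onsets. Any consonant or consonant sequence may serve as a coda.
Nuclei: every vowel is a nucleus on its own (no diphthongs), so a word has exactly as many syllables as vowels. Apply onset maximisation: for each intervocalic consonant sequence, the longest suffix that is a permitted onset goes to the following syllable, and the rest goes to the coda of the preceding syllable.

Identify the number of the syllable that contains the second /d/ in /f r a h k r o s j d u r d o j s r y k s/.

4

Vowels present: a, o, u, o, y; each is a nucleus, giving 5 syllables.
V1 /a/ – V2 /o/: /hkr/ — longest licit onset from the right is /kr/, leaving /h/ as coda.
V2 /o/ – V3 /u/: /sjd/ splits as /sj/ + /d/ (/d/ is the longest suffix that is a licit onset).
V3 /u/ – V4 /o/: cluster /rd/ — the longest permitted-onset suffix is /d/; onset = /d/, preceding coda = /r/.
V4 /o/ – V5 /y/: /jsr/; trying suffixes from longest down, /sr/ is the first permitted one, so coda /j/ | onset /sr/.
So the parse is frah.krosj.dur.doj.sryks.
The second /d/ is in the onset of syllable 4 (/doj/).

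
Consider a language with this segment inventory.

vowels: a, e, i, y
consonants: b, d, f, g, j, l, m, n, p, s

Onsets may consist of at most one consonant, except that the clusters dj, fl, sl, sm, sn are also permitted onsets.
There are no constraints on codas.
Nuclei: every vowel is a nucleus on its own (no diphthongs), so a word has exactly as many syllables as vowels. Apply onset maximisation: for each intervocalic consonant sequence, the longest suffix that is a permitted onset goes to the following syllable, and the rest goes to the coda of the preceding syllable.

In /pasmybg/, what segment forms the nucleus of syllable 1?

a

Nuclei (vowels): a, y → 2 syllables.
The first nucleus (vowel 1 from the left) is /a/.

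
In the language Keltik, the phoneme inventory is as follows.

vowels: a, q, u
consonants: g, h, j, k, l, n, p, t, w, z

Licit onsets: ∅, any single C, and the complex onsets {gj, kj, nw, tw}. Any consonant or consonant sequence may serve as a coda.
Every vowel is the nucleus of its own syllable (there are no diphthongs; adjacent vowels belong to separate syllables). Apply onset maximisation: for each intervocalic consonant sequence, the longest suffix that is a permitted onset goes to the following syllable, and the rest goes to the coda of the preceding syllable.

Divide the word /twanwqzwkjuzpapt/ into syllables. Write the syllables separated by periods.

Nuclei (vowels): a, q, u, a → 4 syllables.
Between /a/ (V1) and /q/ (V2): /nw/ — entire cluster is a permitted onset → onset /nw/, coda ∅.
Between /q/ (V2) and /u/ (V3): /zwkj/ — longest licit onset from the right is /kj/, leaving /zw/ as coda.
Between /u/ (V3) and /a/ (V4): cluster /zp/ — the longest permitted-onset suffix is /p/; onset = /p/, preceding coda = /z/.

twa.nwqzw.kjuz.papt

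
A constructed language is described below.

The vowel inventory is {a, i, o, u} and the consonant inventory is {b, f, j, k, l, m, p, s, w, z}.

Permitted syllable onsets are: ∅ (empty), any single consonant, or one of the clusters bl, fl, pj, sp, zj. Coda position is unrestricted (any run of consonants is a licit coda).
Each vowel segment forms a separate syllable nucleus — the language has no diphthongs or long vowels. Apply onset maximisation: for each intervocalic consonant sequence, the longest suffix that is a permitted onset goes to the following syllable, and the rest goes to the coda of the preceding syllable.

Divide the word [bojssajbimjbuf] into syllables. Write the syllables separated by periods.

bojs.saj.bimj.buf

Vowels present: o, a, i, u; each is a nucleus, giving 4 syllables.
V1 /o/ – V2 /a/: cluster /jss/ — the longest permitted-onset suffix is /s/; onset = /s/, preceding coda = /js/.
V2 /a/ – V3 /i/: cluster /jb/ — the longest permitted-onset suffix is /b/; onset = /b/, preceding coda = /j/.
V3 /i/ – V4 /u/: /mjb/; trying suffixes from longest down, /b/ is the first permitted one, so coda /mj/ | onset /b/.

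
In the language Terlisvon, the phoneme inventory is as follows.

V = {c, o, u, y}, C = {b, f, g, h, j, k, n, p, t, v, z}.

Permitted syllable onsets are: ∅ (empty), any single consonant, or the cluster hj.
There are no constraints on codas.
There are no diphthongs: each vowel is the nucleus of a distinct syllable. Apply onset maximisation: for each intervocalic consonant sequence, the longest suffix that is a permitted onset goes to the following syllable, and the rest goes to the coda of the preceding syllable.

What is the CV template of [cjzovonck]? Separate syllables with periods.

VC.CV.CV.CVC

Nuclei (vowels): c, o, o, c → 4 syllables.
Between /c/ (V1) and /o/ (V2): cluster /jz/ — the longest permitted-onset suffix is /z/; onset = /z/, preceding coda = /j/.
Between /o/ (V2) and /o/ (V3): /v/ → onset of the next syllable (single consonants are always licit onsets).
Between /o/ (V3) and /c/ (V4): /n/ → onset of the next syllable (single consonants are always licit onsets).
Putting it together: cj.zo.vo.nck.
Mapping each syllable to C/V: /cj/ → VC, /zo/ → CV, /vo/ → CV, /nck/ → CVC.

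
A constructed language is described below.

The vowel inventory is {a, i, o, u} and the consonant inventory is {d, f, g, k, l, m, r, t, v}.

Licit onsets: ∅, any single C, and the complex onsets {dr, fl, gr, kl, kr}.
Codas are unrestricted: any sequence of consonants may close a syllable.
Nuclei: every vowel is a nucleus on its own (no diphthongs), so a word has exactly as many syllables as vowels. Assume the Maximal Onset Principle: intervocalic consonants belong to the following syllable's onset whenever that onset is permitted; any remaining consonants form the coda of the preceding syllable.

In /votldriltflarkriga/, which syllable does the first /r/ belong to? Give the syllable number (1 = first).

Vowels present: o, i, a, i, a; each is a nucleus, giving 5 syllables.
V1 /o/ – V2 /i/: cluster /tldr/ — the longest permitted-onset suffix is /dr/; onset = /dr/, preceding coda = /tl/.
V2 /i/ – V3 /a/: cluster /ltfl/ — the longest permitted-onset suffix is /fl/; onset = /fl/, preceding coda = /lt/.
V3 /a/ – V4 /i/: /rkr/ splits as /r/ + /kr/ (/kr/ is the longest suffix that is a licit onset).
V4 /i/ – V5 /a/: just /g/ — single C goes to the following onset.
Putting it together: votl.drilt.flar.kri.ga.
The first /r/ is in the onset of syllable 2 (/drilt/).

2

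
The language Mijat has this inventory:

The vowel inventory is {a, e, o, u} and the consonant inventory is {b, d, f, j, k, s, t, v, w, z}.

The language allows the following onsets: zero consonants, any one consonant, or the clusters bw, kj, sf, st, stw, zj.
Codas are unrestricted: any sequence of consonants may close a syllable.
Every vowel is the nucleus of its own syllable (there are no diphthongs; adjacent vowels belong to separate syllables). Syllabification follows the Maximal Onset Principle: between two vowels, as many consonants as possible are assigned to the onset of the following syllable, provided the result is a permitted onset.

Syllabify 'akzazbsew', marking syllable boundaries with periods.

The vowels are a, a, e — 3 nuclei, so 3 syllables.
/a…a/ gap (V1→V2): /kz/ splits as /k/ + /z/ (/z/ is the longest suffix that is a licit onset).
/a…e/ gap (V2→V3): cluster /zbs/ — the longest permitted-onset suffix is /s/; onset = /s/, preceding coda = /zb/.

ak.zazb.sew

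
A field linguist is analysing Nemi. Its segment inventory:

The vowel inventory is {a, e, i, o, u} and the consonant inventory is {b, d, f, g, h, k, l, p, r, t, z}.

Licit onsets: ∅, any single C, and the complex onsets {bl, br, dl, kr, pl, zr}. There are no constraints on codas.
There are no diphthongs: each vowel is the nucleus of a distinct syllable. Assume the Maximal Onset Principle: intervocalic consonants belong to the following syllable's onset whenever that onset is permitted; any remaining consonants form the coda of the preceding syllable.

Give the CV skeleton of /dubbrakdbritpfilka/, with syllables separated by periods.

Nuclei (vowels): u, a, i, i, a → 5 syllables.
σ1/σ2 boundary: /bbr/ splits as /b/ + /br/ (/br/ is the longest suffix that is a licit onset).
σ2/σ3 boundary: /kdbr/ — longest licit onset from the right is /br/, leaving /kd/ as coda.
σ3/σ4 boundary: /tpf/; trying suffixes from longest down, /f/ is the first permitted one, so coda /tp/ | onset /f/.
σ4/σ5 boundary: cluster /lk/ — the longest permitted-onset suffix is /k/; onset = /k/, preceding coda = /l/.
Syllabification: dub.brakd.britp.fil.ka.
Mapping each syllable to C/V: /dub/ → CVC, /brakd/ → CCVCC, /britp/ → CCVCC, /fil/ → CVC, /ka/ → CV.

CVC.CCVCC.CCVCC.CVC.CV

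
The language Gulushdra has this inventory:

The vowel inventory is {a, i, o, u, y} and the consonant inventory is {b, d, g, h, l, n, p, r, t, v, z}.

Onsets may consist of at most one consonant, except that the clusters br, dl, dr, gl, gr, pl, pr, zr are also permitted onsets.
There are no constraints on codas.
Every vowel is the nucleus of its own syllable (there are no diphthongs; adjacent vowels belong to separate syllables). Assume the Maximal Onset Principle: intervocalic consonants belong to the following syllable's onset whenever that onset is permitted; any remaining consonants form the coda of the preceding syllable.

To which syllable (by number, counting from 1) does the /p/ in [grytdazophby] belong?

Vowels present: y, a, o, y; each is a nucleus, giving 4 syllables.
/y…a/ gap (V1→V2): /td/; trying suffixes from longest down, /d/ is the first permitted one, so coda /t/ | onset /d/.
/a…o/ gap (V2→V3): /z/ → onset of the next syllable (single consonants are always licit onsets).
/o…y/ gap (V3→V4): /phb/; trying suffixes from longest down, /b/ is the first permitted one, so coda /ph/ | onset /b/.
Putting it together: gryt.da.zoph.by.
The /p/ is in the coda of syllable 3 (/zoph/).

3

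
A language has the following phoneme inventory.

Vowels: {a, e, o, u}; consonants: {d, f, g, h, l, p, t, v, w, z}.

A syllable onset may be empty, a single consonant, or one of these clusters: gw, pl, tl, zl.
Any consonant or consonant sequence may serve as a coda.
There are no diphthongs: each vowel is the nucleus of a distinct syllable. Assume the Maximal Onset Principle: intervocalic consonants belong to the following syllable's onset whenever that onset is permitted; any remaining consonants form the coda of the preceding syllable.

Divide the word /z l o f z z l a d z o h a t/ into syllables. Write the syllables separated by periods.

zlofz.zlad.zo.hat

Vowels present: o, a, o, a; each is a nucleus, giving 4 syllables.
/o…a/ gap (V1→V2): /fzzl/ — longest licit onset from the right is /zl/, leaving /fz/ as coda.
/a…o/ gap (V2→V3): cluster /dz/ — the longest permitted-onset suffix is /z/; onset = /z/, preceding coda = /d/.
/o…a/ gap (V3→V4): /h/ is a single consonant, so it becomes the next onset.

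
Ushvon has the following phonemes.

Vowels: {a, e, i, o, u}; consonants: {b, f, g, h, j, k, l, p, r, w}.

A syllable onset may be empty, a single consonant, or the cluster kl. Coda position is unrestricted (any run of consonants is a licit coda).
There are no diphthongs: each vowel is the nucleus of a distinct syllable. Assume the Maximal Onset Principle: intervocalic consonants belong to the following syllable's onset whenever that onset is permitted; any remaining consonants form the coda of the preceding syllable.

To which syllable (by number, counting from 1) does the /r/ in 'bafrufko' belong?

The vowels are a, u, o — 3 nuclei, so 3 syllables.
/a…u/ gap (V1→V2): /fr/; trying suffixes from longest down, /r/ is the first permitted one, so coda /f/ | onset /r/.
/u…o/ gap (V2→V3): /fk/ splits as /f/ + /k/ (/k/ is the longest suffix that is a licit onset).
Syllabification: baf.ruf.ko.
The /r/ is in the onset of syllable 2 (/ruf/).

2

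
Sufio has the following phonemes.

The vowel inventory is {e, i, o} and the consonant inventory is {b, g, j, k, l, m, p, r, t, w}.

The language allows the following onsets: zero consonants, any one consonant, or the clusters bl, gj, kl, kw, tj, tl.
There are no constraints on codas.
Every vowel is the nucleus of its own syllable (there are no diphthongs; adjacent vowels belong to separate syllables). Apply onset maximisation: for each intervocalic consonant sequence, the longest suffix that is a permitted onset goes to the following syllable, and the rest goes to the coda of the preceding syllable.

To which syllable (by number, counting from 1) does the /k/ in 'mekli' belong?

Nuclei (vowels): e, i → 2 syllables.
Between /e/ (V1) and /i/ (V2): cluster /kl/ — /kl/ is itself a permitted onset, so the whole cluster goes right; preceding coda = ∅.
Syllabification: me.kli.
The /k/ is in the onset of syllable 2 (/kli/).

2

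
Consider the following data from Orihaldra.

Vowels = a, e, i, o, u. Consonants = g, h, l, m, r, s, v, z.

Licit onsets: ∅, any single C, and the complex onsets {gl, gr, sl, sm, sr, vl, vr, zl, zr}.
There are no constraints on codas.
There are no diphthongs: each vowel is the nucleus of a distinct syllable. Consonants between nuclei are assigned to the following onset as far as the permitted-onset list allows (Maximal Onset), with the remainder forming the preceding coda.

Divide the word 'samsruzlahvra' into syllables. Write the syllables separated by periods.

The vowels are a, u, a, a — 4 nuclei, so 4 syllables.
Between /a/ (V1) and /u/ (V2): cluster /msr/ — the longest permitted-onset suffix is /sr/; onset = /sr/, preceding coda = /m/.
Between /u/ (V2) and /a/ (V3): /zl/ — entire cluster is a permitted onset → onset /zl/, coda ∅.
Between /a/ (V3) and /a/ (V4): /hvr/; trying suffixes from longest down, /vr/ is the first permitted one, so coda /h/ | onset /vr/.

sam.sru.zlah.vra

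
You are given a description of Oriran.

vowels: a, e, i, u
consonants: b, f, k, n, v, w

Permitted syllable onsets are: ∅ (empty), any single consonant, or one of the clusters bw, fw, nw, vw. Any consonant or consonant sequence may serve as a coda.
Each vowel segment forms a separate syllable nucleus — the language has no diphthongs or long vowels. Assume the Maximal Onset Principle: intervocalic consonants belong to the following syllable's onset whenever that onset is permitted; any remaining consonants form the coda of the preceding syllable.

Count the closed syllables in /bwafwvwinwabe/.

1

Nuclei (vowels): a, i, a, e → 4 syllables.
σ1/σ2 boundary: cluster /fwvw/ — the longest permitted-onset suffix is /vw/; onset = /vw/, preceding coda = /fw/.
σ2/σ3 boundary: /nw/ — entire cluster is a permitted onset → onset /nw/, coda ∅.
σ3/σ4 boundary: just /b/ — single C goes to the following onset.
Result: bwafw.vwi.nwa.be.
Classifying each syllable: /bwafw/ (closed), /vwi/ (open), /nwa/ (open), /be/ (open).
Closed syllables: 1.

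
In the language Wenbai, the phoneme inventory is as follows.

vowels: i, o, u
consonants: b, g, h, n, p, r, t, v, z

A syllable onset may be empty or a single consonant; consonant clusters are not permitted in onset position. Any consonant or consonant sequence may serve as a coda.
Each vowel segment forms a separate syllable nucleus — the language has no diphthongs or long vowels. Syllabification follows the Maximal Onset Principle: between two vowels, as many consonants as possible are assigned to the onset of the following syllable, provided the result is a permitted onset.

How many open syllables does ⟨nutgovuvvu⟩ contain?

Vowels present: u, o, u, u; each is a nucleus, giving 4 syllables.
σ1/σ2 boundary: cluster /tg/ — the longest permitted-onset suffix is /g/; onset = /g/, preceding coda = /t/.
σ2/σ3 boundary: just /v/ — single C goes to the following onset.
σ3/σ4 boundary: /vv/; trying suffixes from longest down, /v/ is the first permitted one, so coda /v/ | onset /v/.
So the parse is nut.go.vuv.vu.
Classifying each syllable: /nut/ (closed), /go/ (open), /vuv/ (closed), /vu/ (open).
Open syllables: 2.

2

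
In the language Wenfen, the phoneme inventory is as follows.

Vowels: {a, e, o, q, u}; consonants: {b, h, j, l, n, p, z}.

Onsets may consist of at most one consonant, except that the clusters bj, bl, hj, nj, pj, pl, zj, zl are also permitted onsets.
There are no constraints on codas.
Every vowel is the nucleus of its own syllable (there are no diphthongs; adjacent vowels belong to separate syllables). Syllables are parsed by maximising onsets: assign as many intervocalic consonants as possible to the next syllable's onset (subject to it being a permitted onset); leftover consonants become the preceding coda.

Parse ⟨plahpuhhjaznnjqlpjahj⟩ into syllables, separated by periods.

plah.puh.hjazn.njql.pjahj

The vowels are a, u, a, q, a — 5 nuclei, so 5 syllables.
/a…u/ gap (V1→V2): /hp/ splits as /h/ + /p/ (/p/ is the longest suffix that is a licit onset).
/u…a/ gap (V2→V3): cluster /hhj/ — the longest permitted-onset suffix is /hj/; onset = /hj/, preceding coda = /h/.
/a…q/ gap (V3→V4): cluster /znnj/ — the longest permitted-onset suffix is /nj/; onset = /nj/, preceding coda = /zn/.
/q…a/ gap (V4→V5): cluster /lpj/ — the longest permitted-onset suffix is /pj/; onset = /pj/, preceding coda = /l/.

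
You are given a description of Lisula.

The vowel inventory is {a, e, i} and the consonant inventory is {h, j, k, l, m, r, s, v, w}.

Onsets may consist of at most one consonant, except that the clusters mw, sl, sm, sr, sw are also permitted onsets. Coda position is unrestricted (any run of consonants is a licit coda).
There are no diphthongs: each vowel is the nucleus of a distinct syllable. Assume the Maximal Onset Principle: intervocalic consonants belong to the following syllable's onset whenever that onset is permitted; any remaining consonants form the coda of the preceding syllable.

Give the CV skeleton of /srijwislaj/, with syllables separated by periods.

Vowels present: i, i, a; each is a nucleus, giving 3 syllables.
Between /i/ (V1) and /i/ (V2): /jw/ — longest licit onset from the right is /w/, leaving /j/ as coda.
Between /i/ (V2) and /a/ (V3): /sl/ is a licit onset in full, so it all attaches to the next syllable.
So the parse is srij.wi.slaj.
Mapping each syllable to C/V: /srij/ → CCVC, /wi/ → CV, /slaj/ → CCVC.

CCVC.CV.CCVC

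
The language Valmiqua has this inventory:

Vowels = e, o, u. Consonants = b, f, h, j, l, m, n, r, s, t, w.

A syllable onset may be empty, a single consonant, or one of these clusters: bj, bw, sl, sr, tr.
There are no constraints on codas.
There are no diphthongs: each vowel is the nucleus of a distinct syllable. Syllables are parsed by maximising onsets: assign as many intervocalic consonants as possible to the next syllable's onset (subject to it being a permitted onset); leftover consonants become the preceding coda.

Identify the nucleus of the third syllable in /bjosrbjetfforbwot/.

Vowels present: o, e, o, o; each is a nucleus, giving 4 syllables.
The third nucleus (vowel 3 from the left) is /o/.

o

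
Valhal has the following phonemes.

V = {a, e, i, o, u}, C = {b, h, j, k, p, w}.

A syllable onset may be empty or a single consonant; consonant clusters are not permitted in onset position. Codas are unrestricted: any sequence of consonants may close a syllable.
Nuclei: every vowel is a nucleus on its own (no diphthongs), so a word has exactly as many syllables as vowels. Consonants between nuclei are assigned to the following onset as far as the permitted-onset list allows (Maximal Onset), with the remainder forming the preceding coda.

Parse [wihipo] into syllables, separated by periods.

Nuclei (vowels): i, i, o → 3 syllables.
σ1/σ2 boundary: just /h/ — single C goes to the following onset.
σ2/σ3 boundary: /p/ → onset of the next syllable (single consonants are always licit onsets).

wi.hi.po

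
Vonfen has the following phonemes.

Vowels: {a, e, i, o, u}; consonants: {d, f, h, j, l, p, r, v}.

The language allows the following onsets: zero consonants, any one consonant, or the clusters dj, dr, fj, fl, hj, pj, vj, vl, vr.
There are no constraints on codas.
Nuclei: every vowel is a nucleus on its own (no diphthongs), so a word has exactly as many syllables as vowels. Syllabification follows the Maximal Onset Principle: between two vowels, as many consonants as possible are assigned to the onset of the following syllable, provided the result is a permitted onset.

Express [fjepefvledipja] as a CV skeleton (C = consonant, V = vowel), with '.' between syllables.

CCV.CVC.CCV.CV.CCV

The vowels are e, e, e, i, a — 5 nuclei, so 5 syllables.
Between /e/ (V1) and /e/ (V2): /p/ is a single consonant, so it becomes the next onset.
Between /e/ (V2) and /e/ (V3): /fvl/ splits as /f/ + /vl/ (/vl/ is the longest suffix that is a licit onset).
Between /e/ (V3) and /i/ (V4): /d/ is a single consonant, so it becomes the next onset.
Between /i/ (V4) and /a/ (V5): /pj/ is a licit onset in full, so it all attaches to the next syllable.
So the parse is fje.pef.vle.di.pja.
Mapping each syllable to C/V: /fje/ → CCV, /pef/ → CVC, /vle/ → CCV, /di/ → CV, /pja/ → CCV.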